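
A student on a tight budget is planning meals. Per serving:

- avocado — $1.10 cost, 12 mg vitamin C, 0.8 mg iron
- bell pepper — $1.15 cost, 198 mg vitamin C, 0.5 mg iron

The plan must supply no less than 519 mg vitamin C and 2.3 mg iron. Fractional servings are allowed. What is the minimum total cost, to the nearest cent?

avocado only: max(519/12, 2.3/0.8) = 43.25 servings → $47.58.
bell pepper only: max(519/198, 2.3/0.5) = 4.6 servings → $5.29.
avocado + bell pepper with both tight: 1.285 servings and 2.543 servings → $4.34.
So the least-cost plan costs $4.34.

$4.34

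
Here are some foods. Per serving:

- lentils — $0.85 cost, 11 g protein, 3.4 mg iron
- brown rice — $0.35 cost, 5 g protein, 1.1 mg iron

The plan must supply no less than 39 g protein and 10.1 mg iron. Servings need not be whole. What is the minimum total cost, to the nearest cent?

Two binding constraints pin down two serving amounts, so the optimal mix uses at most two foods. The candidates are each food alone (scaled to the tighter of protein/iron) and each pair with both constraints tight.
lentils only: max(39/11, 10.1/3.4) = 3.545 servings → $3.01.
brown rice only: max(39/5, 10.1/1.1) = 9.182 servings → $3.21.
lentils + brown rice with both tight: 1.551 servings and 4.388 servings → $2.85.
The minimum over all feasible corners is $2.85.

$2.85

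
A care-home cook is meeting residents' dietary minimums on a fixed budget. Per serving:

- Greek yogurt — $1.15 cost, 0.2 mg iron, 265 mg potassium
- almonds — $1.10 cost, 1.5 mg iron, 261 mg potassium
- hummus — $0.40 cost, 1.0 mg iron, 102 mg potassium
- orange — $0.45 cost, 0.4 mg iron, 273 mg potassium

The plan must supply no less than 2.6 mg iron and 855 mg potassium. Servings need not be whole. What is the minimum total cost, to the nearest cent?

Greek yogurt only: max(2.6/0.2, 855/265) = 13 servings → $14.95.
almonds only: max(2.6/1.5, 855/261) = 3.276 servings → $3.60.
hummus only: max(2.6/1.0, 855/102) = 8.382 servings → $3.35.
orange only: max(2.6/0.4, 855/273) = 6.5 servings → $2.92.
Greek yogurt + almonds with both tight: 1.749 servings and 1.5 servings → $3.66.
Greek yogurt + hummus with both tight: 2.411 servings and 2.118 servings → $3.62.
Greek yogurt + orange with both targets exact would need a negative amount; discard.
almonds + hummus: the both-tight solution has a negative serving — not a feasible corner.
almonds + orange with both tight: 1.206 servings and 1.979 servings → $2.22.
hummus + orange with both tight: 1.584 servings and 2.54 servings → $1.78.
The minimum over all feasible corners is $1.78.

$1.78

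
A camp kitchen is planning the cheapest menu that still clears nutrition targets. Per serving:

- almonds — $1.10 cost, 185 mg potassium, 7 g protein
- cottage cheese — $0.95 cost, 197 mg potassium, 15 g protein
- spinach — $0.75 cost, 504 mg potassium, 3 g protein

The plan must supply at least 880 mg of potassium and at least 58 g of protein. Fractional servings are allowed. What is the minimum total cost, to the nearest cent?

With two linear requirements the optimum uses one or two foods; enumerate the corners.
almonds only: max(880/185, 58/7) = 8.286 servings → $9.11.
cottage cheese only: max(880/197, 58/15) = 4.467 servings → $4.24.
spinach only: max(880/504, 58/3) = 19.33 servings → $14.50.
almonds + cottage cheese with both tight: 1.271 servings and 3.274 servings → $4.51.
almonds + spinach: intersection lies outside the first quadrant.
cottage cheese + spinach with both tight: 3.816 servings and 0.2546 servings → $3.82.
The minimum over all feasible corners is $3.82.

$3.82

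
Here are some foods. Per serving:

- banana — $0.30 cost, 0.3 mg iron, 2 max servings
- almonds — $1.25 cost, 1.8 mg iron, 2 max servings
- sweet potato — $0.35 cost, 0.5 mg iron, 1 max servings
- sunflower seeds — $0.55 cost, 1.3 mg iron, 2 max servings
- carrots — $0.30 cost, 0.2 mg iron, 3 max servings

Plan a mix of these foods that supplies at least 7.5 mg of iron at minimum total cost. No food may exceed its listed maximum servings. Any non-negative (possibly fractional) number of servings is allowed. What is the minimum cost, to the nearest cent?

$4.85

Cost per mg of iron: sunflower seeds $0.4231, almonds $0.6944, sweet potato $0.7000, banana $1.0000, carrots $1.5000.
Take 2 servings of sunflower seeds: +2.6 mg iron for $1.10 (total $1.10, still need 4.9 mg).
Take 2 servings of almonds: +3.6 mg iron for $2.50 (total $3.60, still need 1.3 mg).
Take 1 serving of sweet potato: +0.5 mg iron for $0.35 (total $3.95, still need 0.8 mg).
Take 2 servings of banana: +0.6 mg iron for $0.60 (total $4.55, still need 0.2 mg).
Take 1 serving of carrots: +0.2 mg iron for $0.30 (total $4.85, still need 0.0 mg).
Filling from the cheapest source first is optimal under one linear minimum: $4.85.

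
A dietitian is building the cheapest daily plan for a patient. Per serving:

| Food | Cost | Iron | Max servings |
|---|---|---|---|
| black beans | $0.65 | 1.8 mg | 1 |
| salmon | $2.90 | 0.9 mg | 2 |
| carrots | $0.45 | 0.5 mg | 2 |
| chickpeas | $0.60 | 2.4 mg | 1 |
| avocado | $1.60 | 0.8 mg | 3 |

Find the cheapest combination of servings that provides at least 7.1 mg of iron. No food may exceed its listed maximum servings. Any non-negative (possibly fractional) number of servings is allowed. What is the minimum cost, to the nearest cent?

Cost per mg of iron: chickpeas $0.2500, black beans $0.3611, carrots $0.9000, avocado $2.0000, salmon $3.2222.
Take 1 serving of chickpeas: +2.4 mg iron for $0.60 (total $0.60, still need 4.7 mg).
Take 1 serving of black beans: +1.8 mg iron for $0.65 (total $1.25, still need 2.9 mg).
Take 2 servings of carrots: +1.0 mg iron for $0.90 (total $2.15, still need 1.9 mg).
Take 2.375 servings of avocado: +1.9 mg iron for $3.80 (total $5.95, still need 0.0 mg).
Filling from the cheapest source first is optimal under one linear minimum: $5.95.

$5.95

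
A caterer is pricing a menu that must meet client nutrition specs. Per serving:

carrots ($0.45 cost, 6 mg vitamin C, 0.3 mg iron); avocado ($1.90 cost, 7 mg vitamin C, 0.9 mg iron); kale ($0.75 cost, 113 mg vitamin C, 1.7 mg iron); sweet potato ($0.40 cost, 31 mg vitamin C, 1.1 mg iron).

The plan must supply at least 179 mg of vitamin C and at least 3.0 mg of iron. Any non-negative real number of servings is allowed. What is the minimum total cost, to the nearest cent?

Check every corner: each single food scaled to meet both minima, and each pair solved so both constraints bind.
carrots only: max(179/6, 3.0/0.3) = 29.83 servings → $13.43.
avocado only: max(179/7, 3.0/0.9) = 25.57 servings → $48.59.
kale only: max(179/113, 3.0/1.7) = 1.765 servings → $1.32.
sweet potato only: max(179/31, 3.0/1.1) = 5.774 servings → $2.31.
carrots + avocado: intersection lies outside the first quadrant.
carrots + kale with both tight: 1.464 servings and 1.506 servings → $1.79.
carrots + sweet potato with both targets exact would need a negative amount; discard.
avocado + kale with both tight: 0.3864 servings and 1.56 servings → $1.90.
avocado + sweet potato: the both-tight solution has a negative serving — not a feasible corner.
kale + sweet potato with both tight: 1.451 servings and 0.4846 servings → $1.28.
The minimum over all feasible corners is $1.28.

$1.28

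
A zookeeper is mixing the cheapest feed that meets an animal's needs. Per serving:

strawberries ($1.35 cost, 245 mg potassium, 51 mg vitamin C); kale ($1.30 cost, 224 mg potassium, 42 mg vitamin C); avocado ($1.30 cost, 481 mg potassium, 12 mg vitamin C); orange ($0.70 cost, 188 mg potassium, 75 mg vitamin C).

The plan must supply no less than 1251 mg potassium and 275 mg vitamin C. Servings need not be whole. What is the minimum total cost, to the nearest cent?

With two linear requirements the optimum uses one or two foods; enumerate the corners.
strawberries only: max(1251/245, 275/51) = 5.392 servings → $7.28.
kale only: max(1251/224, 275/42) = 6.548 servings → $8.51.
avocado only: max(1251/481, 275/12) = 22.92 servings → $29.79.
orange only: max(1251/188, 275/75) = 6.654 servings → $4.66.
strawberries + kale: the both-tight solution has a negative serving — not a feasible corner.
strawberries + avocado: intersection lies outside the first quadrant.
strawberries + orange with both tight: 4.794 servings and 0.4067 servings → $6.76.
kale + avocado with both targets exact would need a negative amount; discard.
kale + orange with both tight: 4.731 servings and 1.017 servings → $6.86.
avocado + orange with both tight: 1.246 servings and 3.467 servings → $4.05.
So the least-cost plan costs $4.05.

$4.05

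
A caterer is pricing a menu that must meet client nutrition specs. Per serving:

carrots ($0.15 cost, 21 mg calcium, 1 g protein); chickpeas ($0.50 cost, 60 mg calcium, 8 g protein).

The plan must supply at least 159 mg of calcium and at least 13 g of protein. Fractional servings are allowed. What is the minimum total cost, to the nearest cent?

$1.21

An LP optimum is at a vertex; with two nutrient constraints at most two foods are used. Check each candidate.
carrots only: max(159/21, 13/1) = 13 servings → $1.95.
chickpeas only: max(159/60, 13/8) = 2.65 servings → $1.32.
carrots + chickpeas with both tight: 4.556 servings and 1.056 servings → $1.21.
The minimum over all feasible corners is $1.21.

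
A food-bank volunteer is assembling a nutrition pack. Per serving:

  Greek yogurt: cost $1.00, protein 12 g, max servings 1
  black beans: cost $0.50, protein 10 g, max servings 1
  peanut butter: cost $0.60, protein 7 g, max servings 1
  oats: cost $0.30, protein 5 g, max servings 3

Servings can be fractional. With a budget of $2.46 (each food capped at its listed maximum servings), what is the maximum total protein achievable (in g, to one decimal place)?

Protein per dollar: black beans 20, oats 16.67, Greek yogurt 12, peanut butter 11.67.
Take 1 serving of black beans: spends $0.50, +10.0 g protein (running total 10.0 g).
Take 3 servings of oats: spends $0.90, +15.0 g protein (running total 25.0 g).
Take 1 serving of Greek yogurt: spends $1.00, +12.0 g protein (running total 37.0 g).
Take 0.1 servings of peanut butter: spends $0.06, +0.7 g protein (running total 37.7 g).
Greedy by best ratio exhausts the cost allowance optimally: 37.7 g.

37.7 g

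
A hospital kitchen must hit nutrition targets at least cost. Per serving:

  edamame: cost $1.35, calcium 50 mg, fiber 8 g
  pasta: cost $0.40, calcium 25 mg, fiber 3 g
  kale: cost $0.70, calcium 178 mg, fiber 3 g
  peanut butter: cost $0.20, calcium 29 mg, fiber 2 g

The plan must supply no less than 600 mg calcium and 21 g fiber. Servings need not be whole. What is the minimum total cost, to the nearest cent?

$2.98

edamame only: max(600/50, 21/8) = 12 servings → $16.20.
pasta only: max(600/25, 21/3) = 24 servings → $9.60.
kale only: max(600/178, 21/3) = 7 servings → $4.90.
peanut butter only: max(600/29, 21/2) = 20.69 servings → $4.14.
edamame + pasta with both targets exact would need a negative amount; discard.
edamame + kale with both tight: 1.521 servings and 2.943 servings → $4.11.
edamame + peanut butter with both targets exact would need a negative amount; discard.
pasta + kale with both tight: 4.222 servings and 2.778 servings → $3.63.
pasta + peanut butter with both targets exact would need a negative amount; discard.
kale + peanut butter with both tight: 2.197 servings and 7.204 servings → $2.98.
Cheapest feasible corner: $2.98.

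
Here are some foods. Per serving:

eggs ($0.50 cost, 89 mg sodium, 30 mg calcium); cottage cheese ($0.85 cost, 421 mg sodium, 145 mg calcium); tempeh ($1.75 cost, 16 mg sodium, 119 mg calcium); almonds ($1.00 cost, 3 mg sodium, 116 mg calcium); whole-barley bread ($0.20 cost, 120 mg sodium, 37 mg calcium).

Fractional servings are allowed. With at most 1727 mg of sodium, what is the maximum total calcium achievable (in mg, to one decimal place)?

Calcium per mg sodium: almonds 38.67, tempeh 7.438, cottage cheese 0.3444, eggs 0.3371, whole-barley bread 0.3083.
With no serving limits, spend the whole sodium allowance on almonds: 1727 mg / 3 mg × 116 mg = 66777.3 mg.

66777.3 mg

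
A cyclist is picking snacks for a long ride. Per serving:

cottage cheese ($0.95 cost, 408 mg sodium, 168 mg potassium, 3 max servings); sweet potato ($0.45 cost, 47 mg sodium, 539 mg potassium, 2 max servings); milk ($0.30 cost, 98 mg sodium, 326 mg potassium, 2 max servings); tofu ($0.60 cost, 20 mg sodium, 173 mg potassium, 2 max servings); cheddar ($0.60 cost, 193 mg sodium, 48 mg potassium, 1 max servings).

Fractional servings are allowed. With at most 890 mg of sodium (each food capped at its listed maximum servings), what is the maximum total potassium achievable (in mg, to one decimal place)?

Potassium per mg sodium: sweet potato 11.47, tofu 8.65, milk 3.327, cottage cheese 0.4118, cheddar 0.2487.
Take 2 servings of sweet potato: uses 94 mg sodium, +1078.0 mg potassium (running total 1078.0 mg).
Take 2 servings of tofu: uses 40 mg sodium, +346.0 mg potassium (running total 1424.0 mg).
Take 2 servings of milk: uses 196 mg sodium, +652.0 mg potassium (running total 2076.0 mg).
Take 1.373 servings of cottage cheese: uses 560 mg sodium, +230.6 mg potassium (running total 2306.6 mg).
Greedy by best ratio exhausts the sodium allowance optimally: 2306.6 mg.

2306.6 mg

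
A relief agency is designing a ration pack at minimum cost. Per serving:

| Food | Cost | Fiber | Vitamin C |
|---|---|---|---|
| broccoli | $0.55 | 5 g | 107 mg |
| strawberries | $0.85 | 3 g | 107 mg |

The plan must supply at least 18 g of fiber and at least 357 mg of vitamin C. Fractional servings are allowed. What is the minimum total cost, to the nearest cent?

$1.98

Check every corner: each single food scaled to meet both minima, and each pair solved so both constraints bind.
broccoli only: max(18/5, 357/107) = 3.6 servings → $1.98.
strawberries only: max(18/3, 357/107) = 6 servings → $5.10.
broccoli + strawberries: the both-tight solution has a negative serving — not a feasible corner.
So the least-cost plan costs $1.98.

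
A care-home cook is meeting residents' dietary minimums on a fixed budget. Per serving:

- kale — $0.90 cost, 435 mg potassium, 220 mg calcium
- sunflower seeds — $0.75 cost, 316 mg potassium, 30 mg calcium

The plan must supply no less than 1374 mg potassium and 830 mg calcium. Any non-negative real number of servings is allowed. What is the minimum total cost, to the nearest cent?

A basic optimal solution has at most two foods positive. Try each food alone and each pair with both targets met exactly.
kale only: max(1374/435, 830/220) = 3.773 servings → $3.40.
sunflower seeds only: max(1374/316, 830/30) = 27.67 servings → $20.75.
kale + sunflower seeds: the both-tight solution has a negative serving — not a feasible corner.
Cheapest feasible corner: $3.40.

$3.40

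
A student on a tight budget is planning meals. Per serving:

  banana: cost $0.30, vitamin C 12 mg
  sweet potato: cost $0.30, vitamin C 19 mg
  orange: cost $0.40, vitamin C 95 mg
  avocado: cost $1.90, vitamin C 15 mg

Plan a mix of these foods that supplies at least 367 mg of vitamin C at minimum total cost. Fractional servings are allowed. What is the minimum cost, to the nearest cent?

$1.55

Cost per mg of vitamin C: orange $0.0042, sweet potato $0.0158, banana $0.0250, avocado $0.1267.
With no serving limits, use only orange: 367 mg / 95 mg = 3.863 servings × $0.40 = $1.55.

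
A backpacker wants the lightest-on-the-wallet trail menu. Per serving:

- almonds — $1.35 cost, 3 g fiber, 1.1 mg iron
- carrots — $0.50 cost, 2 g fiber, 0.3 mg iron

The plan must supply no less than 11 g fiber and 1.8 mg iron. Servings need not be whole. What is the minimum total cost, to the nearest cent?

$2.89

A basic optimal solution has at most two foods positive. Try each food alone and each pair with both targets met exactly.
almonds only: max(11/3, 1.8/1.1) = 3.667 servings → $4.95.
carrots only: max(11/2, 1.8/0.3) = 6 servings → $3.00.
almonds + carrots with both tight: 0.2308 servings and 5.154 servings → $2.89.
Cheapest feasible corner: $2.89.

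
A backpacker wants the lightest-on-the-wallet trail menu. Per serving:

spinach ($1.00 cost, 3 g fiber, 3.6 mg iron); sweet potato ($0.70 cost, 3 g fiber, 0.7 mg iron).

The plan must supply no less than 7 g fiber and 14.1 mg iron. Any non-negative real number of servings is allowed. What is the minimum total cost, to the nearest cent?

$3.92

The cheapest plan sits at a corner of the feasible region — with two constraints it uses at most two foods.
spinach only: max(7/3, 14.1/3.6) = 3.917 servings → $3.92.
sweet potato only: max(7/3, 14.1/0.7) = 20.14 servings → $14.10.
spinach + sweet potato: the both-tight solution has a negative serving — not a feasible corner.
Cheapest feasible corner: $3.92.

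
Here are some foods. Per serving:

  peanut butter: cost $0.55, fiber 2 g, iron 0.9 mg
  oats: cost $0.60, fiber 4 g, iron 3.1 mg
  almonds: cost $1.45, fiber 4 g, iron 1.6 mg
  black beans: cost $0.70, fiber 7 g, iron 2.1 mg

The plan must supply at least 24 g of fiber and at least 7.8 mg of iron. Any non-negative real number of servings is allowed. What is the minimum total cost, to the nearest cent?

The cheapest plan sits at a corner of the feasible region — with two constraints it uses at most two foods.
peanut butter only: max(24/2, 7.8/0.9) = 12 servings → $6.60.
oats only: max(24/4, 7.8/3.1) = 6 servings → $3.60.
almonds only: max(24/4, 7.8/1.6) = 6 servings → $8.70.
black beans only: max(24/7, 7.8/2.1) = 3.714 servings → $2.60.
peanut butter + oats with both targets exact would need a negative amount; discard.
peanut butter + almonds: intersection lies outside the first quadrant.
peanut butter + black beans with both tight: 2 servings and 2.857 servings → $3.10.
oats + almonds: the both-tight solution has a negative serving — not a feasible corner.
oats + black beans with both tight: 0.3158 servings and 3.248 servings → $2.46.
almonds + black beans with both tight: 1.5 servings and 2.571 servings → $3.98.
Cheapest feasible corner: $2.46.

$2.46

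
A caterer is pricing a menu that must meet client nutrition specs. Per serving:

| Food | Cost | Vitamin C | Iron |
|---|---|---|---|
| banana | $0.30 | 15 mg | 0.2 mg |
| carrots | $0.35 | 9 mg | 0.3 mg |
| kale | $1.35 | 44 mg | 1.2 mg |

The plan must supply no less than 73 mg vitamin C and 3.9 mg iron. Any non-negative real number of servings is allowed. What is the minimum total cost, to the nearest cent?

$4.39

An LP optimum is at a vertex; with two nutrient constraints at most two foods are used. Check each candidate.
banana only: max(73/15, 3.9/0.2) = 19.5 servings → $5.85.
carrots only: max(73/9, 3.9/0.3) = 13 servings → $4.55.
kale only: max(73/44, 3.9/1.2) = 3.25 servings → $4.39.
banana + carrots with both targets exact would need a negative amount; discard.
banana + kale with both targets exact would need a negative amount; discard.
carrots + kale: the both-tight solution has a negative serving — not a feasible corner.
So the least-cost plan costs $4.39.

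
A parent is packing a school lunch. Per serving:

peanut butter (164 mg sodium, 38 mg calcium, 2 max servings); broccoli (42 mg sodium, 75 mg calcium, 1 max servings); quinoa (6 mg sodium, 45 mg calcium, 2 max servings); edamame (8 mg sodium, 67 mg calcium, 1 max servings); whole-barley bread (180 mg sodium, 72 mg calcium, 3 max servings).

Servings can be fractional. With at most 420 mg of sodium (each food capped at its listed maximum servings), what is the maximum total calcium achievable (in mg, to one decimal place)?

Calcium per mg sodium: edamame 8.375, quinoa 7.5, broccoli 1.786, whole-barley bread 0.4, peanut butter 0.2317.
Take 1 serving of edamame: uses 8 mg sodium, +67.0 mg calcium (running total 67.0 mg).
Take 2 servings of quinoa: uses 12 mg sodium, +90.0 mg calcium (running total 157.0 mg).
Take 1 serving of broccoli: uses 42 mg sodium, +75.0 mg calcium (running total 232.0 mg).
Take 1.989 servings of whole-barley bread: uses 358 mg sodium, +143.2 mg calcium (running total 375.2 mg).
Filling greedily by calcium-per-mg sodium is optimal for one linear limit, giving 375.2 mg.

375.2 mg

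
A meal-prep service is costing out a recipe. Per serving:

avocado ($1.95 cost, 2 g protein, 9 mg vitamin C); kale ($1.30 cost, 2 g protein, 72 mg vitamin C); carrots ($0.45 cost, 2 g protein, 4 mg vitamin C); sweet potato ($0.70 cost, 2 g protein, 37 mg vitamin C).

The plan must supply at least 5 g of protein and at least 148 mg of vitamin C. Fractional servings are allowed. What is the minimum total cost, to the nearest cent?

$2.70

An LP optimum is at a vertex; with two nutrient constraints at most two foods are used. Check each candidate.
avocado only: max(5/2, 148/9) = 16.44 servings → $32.07.
kale only: max(5/2, 148/72) = 2.5 servings → $3.25.
carrots only: max(5/2, 148/4) = 37 servings → $16.65.
sweet potato only: max(5/2, 148/37) = 4 servings → $2.80.
avocado + kale with both tight: 0.5079 servings and 1.992 servings → $3.58.
avocado + carrots: intersection lies outside the first quadrant.
avocado + sweet potato: intersection lies outside the first quadrant.
kale + carrots with both tight: 2.029 servings and 0.4706 servings → $2.85.
kale + sweet potato with both tight: 1.586 servings and 0.9143 servings → $2.70.
carrots + sweet potato: the both-tight solution has a negative serving — not a feasible corner.
So the least-cost plan costs $2.70.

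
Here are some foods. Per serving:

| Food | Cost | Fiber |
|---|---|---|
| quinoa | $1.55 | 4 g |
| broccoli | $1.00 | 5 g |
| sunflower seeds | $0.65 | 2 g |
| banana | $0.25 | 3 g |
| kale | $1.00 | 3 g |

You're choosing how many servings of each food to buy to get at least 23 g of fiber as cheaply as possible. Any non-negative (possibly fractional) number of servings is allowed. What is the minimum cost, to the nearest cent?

$1.92

Cost per g of fiber: banana $0.0833, broccoli $0.2000, sunflower seeds $0.3250, kale $0.3333, quinoa $0.3875.
With no serving limits, use only banana: 23 g / 3 g = 7.667 servings × $0.25 = $1.92.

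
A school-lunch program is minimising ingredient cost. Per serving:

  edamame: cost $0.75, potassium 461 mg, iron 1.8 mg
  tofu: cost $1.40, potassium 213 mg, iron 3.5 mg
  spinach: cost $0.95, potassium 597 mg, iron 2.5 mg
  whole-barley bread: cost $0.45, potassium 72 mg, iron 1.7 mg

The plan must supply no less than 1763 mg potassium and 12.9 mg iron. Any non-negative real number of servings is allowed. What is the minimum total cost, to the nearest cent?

$4.13

Compare the cost at each extreme point of the feasible region.
edamame only: max(1763/461, 12.9/1.8) = 7.167 servings → $5.38.
tofu only: max(1763/213, 12.9/3.5) = 8.277 servings → $11.59.
spinach only: max(1763/597, 12.9/2.5) = 5.16 servings → $4.90.
whole-barley bread only: max(1763/72, 12.9/1.7) = 24.49 servings → $11.02.
edamame + tofu with both tight: 2.783 servings and 2.255 servings → $5.24.
edamame + spinach: intersection lies outside the first quadrant.
edamame + whole-barley bread with both tight: 3.162 servings and 4.24 servings → $4.28.
tofu + spinach with both tight: 2.115 servings and 2.198 servings → $5.05.
tofu + whole-barley bread: the both-tight solution has a negative serving — not a feasible corner.
spinach + whole-barley bread with both tight: 2.477 servings and 3.945 servings → $4.13.
Cheapest feasible corner: $4.13.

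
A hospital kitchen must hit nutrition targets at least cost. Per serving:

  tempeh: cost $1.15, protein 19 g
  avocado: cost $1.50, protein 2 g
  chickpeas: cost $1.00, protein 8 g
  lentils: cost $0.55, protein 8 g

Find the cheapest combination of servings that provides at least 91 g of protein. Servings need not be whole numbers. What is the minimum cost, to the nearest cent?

$5.51

Cost per g of protein: tempeh $0.0605, lentils $0.0688, chickpeas $0.1250, avocado $0.7500.
With no serving limits, use only tempeh: 91 g / 19 g = 4.789 servings × $1.15 = $5.51.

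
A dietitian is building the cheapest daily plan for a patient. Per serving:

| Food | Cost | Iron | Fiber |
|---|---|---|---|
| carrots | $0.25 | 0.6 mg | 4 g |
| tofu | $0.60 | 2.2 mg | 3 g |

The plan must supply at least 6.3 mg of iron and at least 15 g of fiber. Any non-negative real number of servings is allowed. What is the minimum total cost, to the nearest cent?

At the optimum either one food covers both requirements or two foods hit both targets exactly; no other combination can be cheaper.
carrots only: max(6.3/0.6, 15/4) = 10.5 servings → $2.62.
tofu only: max(6.3/2.2, 15/3) = 5 servings → $3.00.
carrots + tofu with both tight: 2.014 servings and 2.314 servings → $1.89.
So the least-cost plan costs $1.89.

$1.89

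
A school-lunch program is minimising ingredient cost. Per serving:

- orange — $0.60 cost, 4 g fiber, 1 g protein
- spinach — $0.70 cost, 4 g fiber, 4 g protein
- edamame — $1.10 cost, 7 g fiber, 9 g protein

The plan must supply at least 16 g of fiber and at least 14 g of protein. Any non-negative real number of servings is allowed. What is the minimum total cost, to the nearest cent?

$2.47

Minimising a linear cost over {fiber ≥ 16, protein ≥ 14, servings ≥ 0} — the optimum is at a vertex, using one or two foods.
orange only: max(16/4, 14/1) = 14 servings → $8.40.
spinach only: max(16/4, 14/4) = 4 servings → $2.80.
edamame only: max(16/7, 14/9) = 2.286 servings → $2.51.
orange + spinach with both tight: 0.6667 servings and 3.333 servings → $2.73.
orange + edamame with both tight: 1.586 servings and 1.379 servings → $2.47.
spinach + edamame with both targets exact would need a negative amount; discard.
The minimum over all feasible corners is $2.47.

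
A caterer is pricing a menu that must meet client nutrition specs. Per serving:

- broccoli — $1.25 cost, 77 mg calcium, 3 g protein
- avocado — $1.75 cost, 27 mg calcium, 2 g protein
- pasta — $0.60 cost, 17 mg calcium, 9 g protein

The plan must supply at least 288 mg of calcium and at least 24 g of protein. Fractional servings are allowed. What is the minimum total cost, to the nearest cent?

$5.17

Compare the cost at each extreme point of the feasible region.
broccoli only: max(288/77, 24/3) = 8 servings → $10.00.
avocado only: max(288/27, 24/2) = 12 servings → $21.00.
pasta only: max(288/17, 24/9) = 16.94 servings → $10.16.
broccoli + avocado: intersection lies outside the first quadrant.
broccoli + pasta with both tight: 3.402 servings and 1.533 servings → $5.17.
avocado + pasta with both tight: 10.45 servings and 0.3445 servings → $18.49.
So the least-cost plan costs $5.17.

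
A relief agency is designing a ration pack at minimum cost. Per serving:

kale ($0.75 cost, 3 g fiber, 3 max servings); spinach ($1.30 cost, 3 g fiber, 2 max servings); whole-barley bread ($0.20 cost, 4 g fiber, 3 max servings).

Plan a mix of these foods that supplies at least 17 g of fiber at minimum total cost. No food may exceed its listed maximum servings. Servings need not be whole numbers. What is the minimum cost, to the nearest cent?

$1.85

Cost per g of fiber: whole-barley bread $0.0500, kale $0.2500, spinach $0.4333.
Take 3 servings of whole-barley bread: +12.0 g fiber for $0.60 (total $0.60, still need 5.0 g).
Take 1.667 servings of kale: +5.0 g fiber for $1.25 (total $1.85, still need 0.0 g).
Greedy by cheapest-per-g is optimal for a single linear constraint, so the minimum cost is $1.85.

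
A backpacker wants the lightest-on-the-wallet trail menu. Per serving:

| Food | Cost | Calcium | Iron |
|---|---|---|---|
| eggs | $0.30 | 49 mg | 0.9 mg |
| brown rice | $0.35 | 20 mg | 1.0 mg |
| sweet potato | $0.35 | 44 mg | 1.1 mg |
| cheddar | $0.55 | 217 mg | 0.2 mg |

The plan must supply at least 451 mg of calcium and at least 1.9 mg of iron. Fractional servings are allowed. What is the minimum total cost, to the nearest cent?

$1.45

The cheapest plan sits at a corner of the feasible region — with two constraints it uses at most two foods.
eggs only: max(451/49, 1.9/0.9) = 9.204 servings → $2.76.
brown rice only: max(451/20, 1.9/1.0) = 22.55 servings → $7.89.
sweet potato only: max(451/44, 1.9/1.1) = 10.25 servings → $3.59.
cheddar only: max(451/217, 1.9/0.2) = 9.5 servings → $5.22.
eggs + brown rice: intersection lies outside the first quadrant.
eggs + sweet potato: the both-tight solution has a negative serving — not a feasible corner.
eggs + cheddar with both tight: 1.736 servings and 1.686 servings → $1.45.
brown rice + sweet potato: the both-tight solution has a negative serving — not a feasible corner.
brown rice + cheddar with both tight: 1.512 servings and 1.939 servings → $1.60.
sweet potato + cheddar with both tight: 1.401 servings and 1.794 servings → $1.48.
Cheapest feasible corner: $1.45.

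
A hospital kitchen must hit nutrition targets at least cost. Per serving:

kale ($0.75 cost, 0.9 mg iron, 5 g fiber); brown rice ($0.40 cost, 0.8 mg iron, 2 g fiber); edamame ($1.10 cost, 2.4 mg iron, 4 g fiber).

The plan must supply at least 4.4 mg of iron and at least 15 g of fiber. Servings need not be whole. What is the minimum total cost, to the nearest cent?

For a min-cost LP with two ≥-constraints, a basic feasible solution has at most two positive variables.
kale only: max(4.4/0.9, 15/5) = 4.889 servings → $3.67.
brown rice only: max(4.4/0.8, 15/2) = 7.5 servings → $3.00.
edamame only: max(4.4/2.4, 15/4) = 3.75 servings → $4.12.
kale + brown rice with both tight: 1.455 servings and 3.864 servings → $2.64.
kale + edamame with both tight: 2.19 servings and 1.012 servings → $2.76.
brown rice + edamame with both targets exact would need a negative amount; discard.
So the least-cost plan costs $2.64.

$2.64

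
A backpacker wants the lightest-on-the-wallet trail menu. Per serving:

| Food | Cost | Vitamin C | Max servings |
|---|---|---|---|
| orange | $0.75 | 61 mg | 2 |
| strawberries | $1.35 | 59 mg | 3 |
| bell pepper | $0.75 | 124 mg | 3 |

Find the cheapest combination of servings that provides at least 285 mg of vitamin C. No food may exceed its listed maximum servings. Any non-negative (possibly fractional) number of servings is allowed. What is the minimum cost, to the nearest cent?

Cost per mg of vitamin C: bell pepper $0.0060, orange $0.0123, strawberries $0.0229.
Take 2.298 servings of bell pepper: +285.0 mg vitamin C for $1.72 (total $1.72, still need 0.0 mg).
Greedy by cheapest-per-mg is optimal for a single linear constraint, so the minimum cost is $1.72.

$1.72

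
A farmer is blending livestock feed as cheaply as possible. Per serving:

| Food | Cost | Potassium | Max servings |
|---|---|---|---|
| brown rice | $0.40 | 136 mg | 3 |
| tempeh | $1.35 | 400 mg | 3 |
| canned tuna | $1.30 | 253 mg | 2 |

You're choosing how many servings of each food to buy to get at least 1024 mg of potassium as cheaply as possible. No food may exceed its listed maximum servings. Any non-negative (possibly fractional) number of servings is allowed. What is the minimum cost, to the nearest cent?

$3.28

Cost per mg of potassium: brown rice $0.0029, tempeh $0.0034, canned tuna $0.0051.
Take 3 servings of brown rice: +408.0 mg potassium for $1.20 (total $1.20, still need 616.0 mg).
Take 1.54 servings of tempeh: +616.0 mg potassium for $2.08 (total $3.28, still need 0.0 mg).
Greedy by cheapest-per-mg is optimal for a single linear constraint, so the minimum cost is $3.28.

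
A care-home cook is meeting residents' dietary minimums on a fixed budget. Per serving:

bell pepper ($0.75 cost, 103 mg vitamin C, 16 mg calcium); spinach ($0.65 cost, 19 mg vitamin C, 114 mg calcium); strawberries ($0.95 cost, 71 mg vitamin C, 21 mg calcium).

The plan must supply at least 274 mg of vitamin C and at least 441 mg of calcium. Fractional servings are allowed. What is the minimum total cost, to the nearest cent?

For a min-cost LP with two ≥-constraints, a basic feasible solution has at most two positive variables.
bell pepper only: max(274/103, 441/16) = 27.56 servings → $20.67.
spinach only: max(274/19, 441/114) = 14.42 servings → $9.37.
strawberries only: max(274/71, 441/21) = 21 servings → $19.95.
bell pepper + spinach with both tight: 1.998 servings and 3.588 servings → $3.83.
bell pepper + strawberries: the both-tight solution has a negative serving — not a feasible corner.
spinach + strawberries with both tight: 3.321 servings and 2.97 servings → $4.98.
The minimum over all feasible corners is $3.83.

$3.83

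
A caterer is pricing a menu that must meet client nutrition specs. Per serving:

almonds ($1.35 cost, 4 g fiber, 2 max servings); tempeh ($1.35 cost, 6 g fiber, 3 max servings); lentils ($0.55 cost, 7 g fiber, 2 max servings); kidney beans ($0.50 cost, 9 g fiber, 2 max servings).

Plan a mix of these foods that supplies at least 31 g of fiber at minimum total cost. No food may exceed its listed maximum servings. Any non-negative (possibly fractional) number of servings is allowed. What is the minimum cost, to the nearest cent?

Cost per g of fiber: kidney beans $0.0556, lentils $0.0786, tempeh $0.2250, almonds $0.3375.
Take 2 servings of kidney beans: +18.0 g fiber for $1.00 (total $1.00, still need 13.0 g).
Take 1.857 servings of lentils: +13.0 g fiber for $1.02 (total $2.02, still need 0.0 g).
Greedy by cheapest-per-g is optimal for a single linear constraint, so the minimum cost is $2.02.

$2.02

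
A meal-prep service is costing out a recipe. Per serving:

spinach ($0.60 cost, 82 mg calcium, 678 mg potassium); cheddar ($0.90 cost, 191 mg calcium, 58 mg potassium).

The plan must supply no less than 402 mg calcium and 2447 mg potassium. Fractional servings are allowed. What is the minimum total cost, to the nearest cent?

An LP optimum is at a vertex; with two nutrient constraints at most two foods are used. Check each candidate.
spinach only: max(402/82, 2447/678) = 4.902 servings → $2.94.
cheddar only: max(402/191, 2447/58) = 42.19 servings → $37.97.
spinach + cheddar with both tight: 3.56 servings and 0.5764 servings → $2.65.
The minimum over all feasible corners is $2.65.

$2.65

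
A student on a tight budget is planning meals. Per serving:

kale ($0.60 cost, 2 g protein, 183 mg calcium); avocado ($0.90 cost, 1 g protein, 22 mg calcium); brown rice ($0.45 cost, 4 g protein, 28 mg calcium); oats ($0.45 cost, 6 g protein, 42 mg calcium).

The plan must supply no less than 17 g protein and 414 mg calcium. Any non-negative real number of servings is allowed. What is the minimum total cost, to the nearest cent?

$2.06

Minimising a linear cost over {protein ≥ 17, calcium ≥ 414, servings ≥ 0} — the optimum is at a vertex, using one or two foods.
kale only: max(17/2, 414/183) = 8.5 servings → $5.10.
avocado only: max(17/1, 414/22) = 18.82 servings → $16.94.
brown rice only: max(17/4, 414/28) = 14.79 servings → $6.65.
oats only: max(17/6, 414/42) = 9.857 servings → $4.44.
kale + avocado with both tight: 0.2878 servings and 16.42 servings → $14.95.
kale + brown rice with both tight: 1.746 servings and 3.377 servings → $2.57.
kale + oats with both tight: 1.746 servings and 2.251 servings → $2.06.
avocado + brown rice: the both-tight solution has a negative serving — not a feasible corner.
avocado + oats: the both-tight solution has a negative serving — not a feasible corner.
brown rice + oats (both tight): parallel constraints — no distinct corner.
Cheapest feasible corner: $2.06.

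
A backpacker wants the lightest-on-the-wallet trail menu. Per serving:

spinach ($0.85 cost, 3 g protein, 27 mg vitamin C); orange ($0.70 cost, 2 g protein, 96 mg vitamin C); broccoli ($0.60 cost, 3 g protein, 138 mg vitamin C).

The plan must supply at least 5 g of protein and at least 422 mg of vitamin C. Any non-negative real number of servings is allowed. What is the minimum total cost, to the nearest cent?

$1.83

For a min-cost LP with two ≥-constraints, a basic feasible solution has at most two positive variables.
spinach only: max(5/3, 422/27) = 15.63 servings → $13.29.
orange only: max(5/2, 422/96) = 4.396 servings → $3.08.
broccoli only: max(5/3, 422/138) = 3.058 servings → $1.83.
spinach + orange: intersection lies outside the first quadrant.
spinach + broccoli with both targets exact would need a negative amount; discard.
orange + broccoli: intersection lies outside the first quadrant.
So the least-cost plan costs $1.83.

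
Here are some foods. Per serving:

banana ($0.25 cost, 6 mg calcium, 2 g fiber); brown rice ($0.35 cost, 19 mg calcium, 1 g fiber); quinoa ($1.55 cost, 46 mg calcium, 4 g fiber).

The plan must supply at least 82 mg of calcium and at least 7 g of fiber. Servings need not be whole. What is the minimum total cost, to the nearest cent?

$1.73

A basic optimal solution has at most two foods positive. Try each food alone and each pair with both targets met exactly.
banana only: max(82/6, 7/2) = 13.67 servings → $3.42.
brown rice only: max(82/19, 7/1) = 7 servings → $2.45.
quinoa only: max(82/46, 7/4) = 1.783 servings → $2.76.
banana + brown rice with both tight: 1.594 servings and 3.812 servings → $1.73.
banana + quinoa: intersection lies outside the first quadrant.
brown rice + quinoa with both tight: 0.2 servings and 1.7 servings → $2.71.
So the least-cost plan costs $1.73.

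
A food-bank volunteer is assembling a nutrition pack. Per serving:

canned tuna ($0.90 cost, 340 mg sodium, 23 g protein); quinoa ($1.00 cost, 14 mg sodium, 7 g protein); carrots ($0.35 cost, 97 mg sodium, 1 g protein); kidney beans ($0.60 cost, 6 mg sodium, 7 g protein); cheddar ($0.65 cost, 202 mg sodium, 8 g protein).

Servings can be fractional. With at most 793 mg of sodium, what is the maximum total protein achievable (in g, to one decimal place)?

925.2 g

Protein per mg sodium: kidney beans 1.167, quinoa 0.5, canned tuna 0.06765, cheddar 0.0396, carrots 0.01031.
With no serving limits, spend the whole sodium allowance on kidney beans: 793 mg / 6 mg × 7 g = 925.2 g.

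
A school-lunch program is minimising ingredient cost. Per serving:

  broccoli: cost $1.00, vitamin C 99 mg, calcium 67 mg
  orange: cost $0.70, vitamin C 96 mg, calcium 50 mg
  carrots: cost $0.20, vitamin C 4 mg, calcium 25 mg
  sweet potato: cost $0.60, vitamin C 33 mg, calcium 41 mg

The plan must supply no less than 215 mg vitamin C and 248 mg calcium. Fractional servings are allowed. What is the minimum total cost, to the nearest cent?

With two linear requirements the optimum uses one or two foods; enumerate the corners.
broccoli only: max(215/99, 248/67) = 3.701 servings → $3.70.
orange only: max(215/96, 248/50) = 4.96 servings → $3.47.
carrots only: max(215/4, 248/25) = 53.75 servings → $10.75.
sweet potato only: max(215/33, 248/41) = 6.515 servings → $3.91.
broccoli + orange: the both-tight solution has a negative serving — not a feasible corner.
broccoli + carrots with both tight: 1.986 servings and 4.598 servings → $2.91.
broccoli + sweet potato with both tight: 0.3415 servings and 5.491 servings → $3.64.
orange + carrots with both tight: 1.992 servings and 5.935 servings → $2.58.
orange + sweet potato with both tight: 0.276 servings and 5.712 servings → $3.62.
carrots + sweet potato: the both-tight solution has a negative serving — not a feasible corner.
The minimum over all feasible corners is $2.58.

$2.58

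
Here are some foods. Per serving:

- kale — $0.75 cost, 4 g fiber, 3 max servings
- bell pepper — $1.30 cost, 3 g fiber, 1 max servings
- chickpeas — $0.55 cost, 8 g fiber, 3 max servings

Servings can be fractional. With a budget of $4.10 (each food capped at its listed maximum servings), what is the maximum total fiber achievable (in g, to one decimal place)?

Fiber per dollar: chickpeas 14.55, kale 5.333, bell pepper 2.308.
Take 3 servings of chickpeas: spends $1.65, +24.0 g fiber (running total 24.0 g).
Take 3 servings of kale: spends $2.25, +12.0 g fiber (running total 36.0 g).
Take 0.1538 servings of bell pepper: spends $0.20, +0.5 g fiber (running total 36.5 g).
Greedy by best ratio exhausts the cost allowance optimally: 36.5 g.

36.5 g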